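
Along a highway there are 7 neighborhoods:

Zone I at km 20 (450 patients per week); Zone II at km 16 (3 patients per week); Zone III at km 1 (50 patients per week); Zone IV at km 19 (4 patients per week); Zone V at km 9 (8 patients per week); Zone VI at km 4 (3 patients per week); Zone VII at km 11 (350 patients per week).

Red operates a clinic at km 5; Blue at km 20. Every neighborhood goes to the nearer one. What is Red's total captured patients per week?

411

The indifferent point is the midpoint (5+20)/2 = 12.5; neighborhoods left of it (closer to Red at 5) go to Red, those right go to Blue.
  Zone III at 1 (w=50) → Red
  Zone VI at 4 (w=3) → Red
  Zone V at 9 (w=8) → Red
  Zone VII at 11 (w=350) → Red
  Zone II at 16 (w=3) → Blue
  Zone IV at 19 (w=4) → Blue
  Zone I at 20 (w=450) → Blue
Red captures 411; Blue captures 457.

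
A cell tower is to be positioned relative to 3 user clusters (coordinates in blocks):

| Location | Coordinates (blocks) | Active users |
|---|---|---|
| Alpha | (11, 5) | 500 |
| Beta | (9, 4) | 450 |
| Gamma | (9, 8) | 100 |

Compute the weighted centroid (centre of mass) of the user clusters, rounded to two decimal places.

The minimiser of Σwᵢ‖p−pᵢ‖² is the weighted centroid p* = (Σwᵢpᵢ)/(Σwᵢ).
Σwᵢ = 1050.
Σwᵢxᵢ = 500·11 + 450·9 + 100·9 = 10450.
Σwᵢyᵢ = 500·5 + 450·4 + 100·8 = 5100.
x* = 10450/1050 = 9.95, y* = 5100/1050 = 4.86.

(9.95, 4.86)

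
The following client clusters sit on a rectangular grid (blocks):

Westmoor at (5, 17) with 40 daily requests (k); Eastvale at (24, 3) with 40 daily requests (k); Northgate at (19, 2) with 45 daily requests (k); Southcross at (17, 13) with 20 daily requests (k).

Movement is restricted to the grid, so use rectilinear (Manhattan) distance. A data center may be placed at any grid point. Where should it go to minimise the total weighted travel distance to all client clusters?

Manhattan distance separates: Σwᵢ(|x−xᵢ|+|y−yᵢ|) = Σwᵢ|x−xᵢ| + Σwᵢ|y−yᵢ|, so x and y are optimised independently as 1-D weighted medians.
Total weight W = 145; half = 72.5.
x-coordinate, sorted with cumulative weight:
  x=5 (Westmoor, w=40) cum 40
  x=17 (Southcross, w=20) cum 60
  x=19 (Northgate, w=45) cum 105  ← median
  x=24 (Eastvale, w=40) cum 145
⇒ x* = 19
y-coordinate, sorted with cumulative weight:
  y=2 (Northgate, w=45) cum 45
  y=3 (Eastvale, w=40) cum 85  ← median
  y=13 (Southcross, w=20) cum 105
  y=17 (Westmoor, w=40) cum 145
⇒ y* = 3

(19, 3)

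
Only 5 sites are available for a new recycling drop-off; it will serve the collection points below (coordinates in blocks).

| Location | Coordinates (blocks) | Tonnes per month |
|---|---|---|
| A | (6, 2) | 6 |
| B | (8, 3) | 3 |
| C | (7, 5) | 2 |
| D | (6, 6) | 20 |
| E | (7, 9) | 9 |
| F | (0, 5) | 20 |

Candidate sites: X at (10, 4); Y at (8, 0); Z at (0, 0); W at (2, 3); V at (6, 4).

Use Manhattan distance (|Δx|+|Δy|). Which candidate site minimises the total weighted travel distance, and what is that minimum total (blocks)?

V, total 259 blocks

Total weighted distance at each candidate:
  X (10, 4): total = 465
  Y (8, 0): total = 555
  Z (0, 0): total = 589
  W (2, 3): total = 381
  V (6, 4): total = 259
Minimum is at V with total 259 blocks.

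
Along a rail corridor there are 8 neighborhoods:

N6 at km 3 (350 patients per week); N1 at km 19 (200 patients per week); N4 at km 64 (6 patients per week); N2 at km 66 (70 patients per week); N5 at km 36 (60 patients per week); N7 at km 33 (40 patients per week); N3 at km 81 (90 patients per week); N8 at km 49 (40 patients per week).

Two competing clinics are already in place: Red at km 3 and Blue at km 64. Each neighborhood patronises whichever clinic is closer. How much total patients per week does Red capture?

590

The indifferent point is the midpoint (3+64)/2 = 33.5; neighborhoods left of it (closer to Red at 3) go to Red, those right go to Blue.
  N6 at 3 (w=350) → Red
  N1 at 19 (w=200) → Red
  N7 at 33 (w=40) → Red
  N5 at 36 (w=60) → Blue
  N8 at 49 (w=40) → Blue
  N4 at 64 (w=6) → Blue
  N2 at 66 (w=70) → Blue
  N3 at 81 (w=90) → Blue
Red captures 590; Blue captures 266.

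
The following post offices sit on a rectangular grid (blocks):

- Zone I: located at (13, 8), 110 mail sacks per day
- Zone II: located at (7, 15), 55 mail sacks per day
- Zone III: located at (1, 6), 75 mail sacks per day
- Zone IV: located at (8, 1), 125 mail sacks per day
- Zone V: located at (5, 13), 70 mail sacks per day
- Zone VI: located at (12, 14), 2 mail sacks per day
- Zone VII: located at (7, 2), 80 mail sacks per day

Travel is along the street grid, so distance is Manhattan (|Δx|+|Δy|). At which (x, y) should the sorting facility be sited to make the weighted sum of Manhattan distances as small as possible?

Manhattan distance separates: Σwᵢ(|x−xᵢ|+|y−yᵢ|) = Σwᵢ|x−xᵢ| + Σwᵢ|y−yᵢ|, so x and y are optimised independently as 1-D weighted medians.
Total weight W = 517; half = 258.5.
x-coordinate, sorted with cumulative weight:
  x=1 (Zone III, w=75) cum 75
  x=5 (Zone V, w=70) cum 145
  x=7 (Zone II, w=55) cum 200
  x=7 (Zone VII, w=80) cum 280  ← median
  x=8 (Zone IV, w=125) cum 405
  x=12 (Zone VI, w=2) cum 407
  x=13 (Zone I, w=110) cum 517
⇒ x* = 7
y-coordinate, sorted with cumulative weight:
  y=1 (Zone IV, w=125) cum 125
  y=2 (Zone VII, w=80) cum 205
  y=6 (Zone III, w=75) cum 280  ← median
  y=8 (Zone I, w=110) cum 390
  y=13 (Zone V, w=70) cum 460
  y=14 (Zone VI, w=2) cum 462
  y=15 (Zone II, w=55) cum 517
⇒ y* = 6

(7, 6)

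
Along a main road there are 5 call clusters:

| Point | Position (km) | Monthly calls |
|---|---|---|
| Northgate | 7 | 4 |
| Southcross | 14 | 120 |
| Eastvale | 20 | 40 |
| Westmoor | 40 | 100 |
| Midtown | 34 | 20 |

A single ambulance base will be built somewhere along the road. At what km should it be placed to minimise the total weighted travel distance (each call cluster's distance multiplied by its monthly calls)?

x = 20

For a sum of weighted absolute distances on a line, the optimum is the weighted median (not the mean). Total weight W = 284; half-weight = 142.
Sort by position and accumulate weight:
  km 7 (Northgate, w=4) → cum 4
  km 14 (Southcross, w=120) → cum 124
  km 20 (Eastvale, w=40) → cum 164  ≥ 142 → median here
  km 34 (Midtown, w=20) → cum 184
  km 40 (Westmoor, w=100) → cum 284
Optimal location: km 20.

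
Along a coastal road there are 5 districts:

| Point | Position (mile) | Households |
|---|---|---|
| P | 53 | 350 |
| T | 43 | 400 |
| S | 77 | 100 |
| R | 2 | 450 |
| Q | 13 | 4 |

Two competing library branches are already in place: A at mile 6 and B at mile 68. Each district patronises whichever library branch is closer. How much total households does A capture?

The indifferent point is the midpoint (6+68)/2 = 37; districts left of it (closer to A at 6) go to A, those right go to B.
  R at 2 (w=450) → A
  Q at 13 (w=4) → A
  T at 43 (w=400) → B
  P at 53 (w=350) → B
  S at 77 (w=100) → B
A captures 454; B captures 850.

454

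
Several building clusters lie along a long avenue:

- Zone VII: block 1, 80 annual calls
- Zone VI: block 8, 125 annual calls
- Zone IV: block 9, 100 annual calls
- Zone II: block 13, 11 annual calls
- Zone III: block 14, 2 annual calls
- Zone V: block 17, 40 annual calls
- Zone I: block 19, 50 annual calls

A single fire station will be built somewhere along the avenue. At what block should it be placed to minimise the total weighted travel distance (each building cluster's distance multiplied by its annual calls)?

x = 8

For a sum of weighted absolute distances on a line, the optimum is the weighted median (not the mean). Total weight W = 408; half-weight = 204.
Sort by position and accumulate weight:
  block 1 (Zone VII, w=80) → cum 80
  block 8 (Zone VI, w=125) → cum 205  ≥ 204 → median here
  block 9 (Zone IV, w=100) → cum 305
  block 13 (Zone II, w=11) → cum 316
  block 14 (Zone III, w=2) → cum 318
  block 17 (Zone V, w=40) → cum 358
  block 19 (Zone I, w=50) → cum 408
Optimal location: block 8.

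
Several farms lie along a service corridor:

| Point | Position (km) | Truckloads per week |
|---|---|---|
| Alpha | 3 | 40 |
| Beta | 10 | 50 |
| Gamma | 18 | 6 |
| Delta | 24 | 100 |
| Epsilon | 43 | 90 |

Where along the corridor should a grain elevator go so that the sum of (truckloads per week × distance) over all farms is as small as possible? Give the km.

x = 24

For a sum of weighted absolute distances on a line, the optimum is the weighted median (not the mean). Total weight W = 286; half-weight = 143.
Sort by position and accumulate weight:
  km 3 (Alpha, w=40) → cum 40
  km 10 (Beta, w=50) → cum 90
  km 18 (Gamma, w=6) → cum 96
  km 24 (Delta, w=100) → cum 196  ≥ 143 → median here
  km 43 (Epsilon, w=90) → cum 286
Optimal location: km 24.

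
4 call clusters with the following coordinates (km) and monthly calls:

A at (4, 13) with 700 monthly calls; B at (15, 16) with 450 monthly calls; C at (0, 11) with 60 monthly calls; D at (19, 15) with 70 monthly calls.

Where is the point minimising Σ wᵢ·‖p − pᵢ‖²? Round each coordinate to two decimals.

The minimiser of Σwᵢ‖p−pᵢ‖² is the weighted centroid p* = (Σwᵢpᵢ)/(Σwᵢ).
Σwᵢ = 1280.
Σwᵢxᵢ = 700·4 + 450·15 + 60·0 + 70·19 = 10880.
Σwᵢyᵢ = 700·13 + 450·16 + 60·11 + 70·15 = 18010.
x* = 10880/1280 = 8.50, y* = 18010/1280 = 14.07.

(8.50, 14.07)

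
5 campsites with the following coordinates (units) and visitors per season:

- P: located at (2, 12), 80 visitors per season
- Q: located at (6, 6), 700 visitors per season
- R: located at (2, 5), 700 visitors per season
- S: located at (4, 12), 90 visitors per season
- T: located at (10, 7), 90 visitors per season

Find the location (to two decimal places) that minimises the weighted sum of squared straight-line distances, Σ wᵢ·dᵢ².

(4.23, 6.25)

The minimiser of Σwᵢ‖p−pᵢ‖² is the weighted centroid p* = (Σwᵢpᵢ)/(Σwᵢ).
Σwᵢ = 1660.
Σwᵢxᵢ = 80·2 + 700·6 + 700·2 + 90·4 + 90·10 = 7020.
Σwᵢyᵢ = 80·12 + 700·6 + 700·5 + 90·12 + 90·7 = 10370.
x* = 7020/1660 = 4.23, y* = 10370/1660 = 6.25.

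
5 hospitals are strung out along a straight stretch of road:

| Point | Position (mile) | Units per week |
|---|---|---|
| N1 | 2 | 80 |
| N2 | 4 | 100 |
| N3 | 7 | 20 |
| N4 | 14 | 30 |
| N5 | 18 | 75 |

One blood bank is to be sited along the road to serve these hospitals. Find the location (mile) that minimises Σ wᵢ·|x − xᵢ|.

For a sum of weighted absolute distances on a line, the optimum is the weighted median (not the mean). Total weight W = 305; half-weight = 152.5.
Sort by position and accumulate weight:
  mile 2 (N1, w=80) → cum 80
  mile 4 (N2, w=100) → cum 180  ≥ 152.5 → median here
  mile 7 (N3, w=20) → cum 200
  mile 14 (N4, w=30) → cum 230
  mile 18 (N5, w=75) → cum 305
Optimal location: mile 4.

x = 4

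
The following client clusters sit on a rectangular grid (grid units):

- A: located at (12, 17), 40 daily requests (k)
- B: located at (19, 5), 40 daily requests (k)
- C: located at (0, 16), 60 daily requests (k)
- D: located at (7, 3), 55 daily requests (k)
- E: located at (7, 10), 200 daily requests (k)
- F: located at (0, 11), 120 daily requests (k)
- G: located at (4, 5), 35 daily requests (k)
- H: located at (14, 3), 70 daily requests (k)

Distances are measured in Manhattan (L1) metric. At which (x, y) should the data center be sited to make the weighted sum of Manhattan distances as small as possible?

(7, 10)

Manhattan distance separates: Σwᵢ(|x−xᵢ|+|y−yᵢ|) = Σwᵢ|x−xᵢ| + Σwᵢ|y−yᵢ|, so x and y are optimised independently as 1-D weighted medians.
Total weight W = 620; half = 310.
x-coordinate, sorted with cumulative weight:
  x=0 (C, w=60) cum 60
  x=0 (F, w=120) cum 180
  x=4 (G, w=35) cum 215
  x=7 (D, w=55) cum 270
  x=7 (E, w=200) cum 470  ← median
  x=12 (A, w=40) cum 510
  x=14 (H, w=70) cum 580
  x=19 (B, w=40) cum 620
⇒ x* = 7
y-coordinate, sorted with cumulative weight:
  y=3 (D, w=55) cum 55
  y=3 (H, w=70) cum 125
  y=5 (B, w=40) cum 165
  y=5 (G, w=35) cum 200
  y=10 (E, w=200) cum 400  ← median
  y=11 (F, w=120) cum 520
  y=16 (C, w=60) cum 580
  y=17 (A, w=40) cum 620
⇒ y* = 10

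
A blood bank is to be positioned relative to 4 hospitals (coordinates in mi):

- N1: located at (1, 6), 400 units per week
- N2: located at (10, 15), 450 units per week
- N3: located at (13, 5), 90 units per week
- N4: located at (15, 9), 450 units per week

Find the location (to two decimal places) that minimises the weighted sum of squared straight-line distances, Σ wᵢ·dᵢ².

The minimiser of Σwᵢ‖p−pᵢ‖² is the weighted centroid p* = (Σwᵢpᵢ)/(Σwᵢ).
Σwᵢ = 1390.
Σwᵢxᵢ = 400·1 + 450·10 + 90·13 + 450·15 = 12820.
Σwᵢyᵢ = 400·6 + 450·15 + 90·5 + 450·9 = 13650.
x* = 12820/1390 = 9.22, y* = 13650/1390 = 9.82.

(9.22, 9.82)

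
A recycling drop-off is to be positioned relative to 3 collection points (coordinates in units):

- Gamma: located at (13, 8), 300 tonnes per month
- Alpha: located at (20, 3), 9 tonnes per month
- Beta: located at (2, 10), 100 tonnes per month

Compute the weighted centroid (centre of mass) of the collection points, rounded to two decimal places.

(10.46, 8.38)

The minimiser of Σwᵢ‖p−pᵢ‖² is the weighted centroid p* = (Σwᵢpᵢ)/(Σwᵢ).
Σwᵢ = 409.
Σwᵢxᵢ = 300·13 + 9·20 + 100·2 = 4280.
Σwᵢyᵢ = 300·8 + 9·3 + 100·10 = 3427.
x* = 4280/409 = 10.46, y* = 3427/409 = 8.38.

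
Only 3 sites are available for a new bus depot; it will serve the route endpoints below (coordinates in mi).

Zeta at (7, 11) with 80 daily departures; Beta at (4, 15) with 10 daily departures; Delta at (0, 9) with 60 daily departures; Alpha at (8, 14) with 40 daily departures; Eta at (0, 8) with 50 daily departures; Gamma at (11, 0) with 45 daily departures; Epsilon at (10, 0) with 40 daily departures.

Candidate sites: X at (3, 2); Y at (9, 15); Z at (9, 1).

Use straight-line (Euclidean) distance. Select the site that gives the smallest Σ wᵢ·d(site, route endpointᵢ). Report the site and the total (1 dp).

X, total 2892.9 mi

Total weighted distance at each candidate:
  X (3, 2): total = 2892.9
  Y (9, 15): total = 2965.7
  Z (9, 1): total = 2935.8
Minimum is at X with total 2892.9 mi.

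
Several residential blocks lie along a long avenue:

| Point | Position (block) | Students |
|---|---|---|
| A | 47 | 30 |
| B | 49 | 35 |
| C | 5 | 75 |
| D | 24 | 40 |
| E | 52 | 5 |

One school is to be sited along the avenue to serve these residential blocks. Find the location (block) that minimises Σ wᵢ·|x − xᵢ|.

For a sum of weighted absolute distances on a line, the optimum is the weighted median (not the mean). Total weight W = 185; half-weight = 92.5.
Sort by position and accumulate weight:
  block 5 (C, w=75) → cum 75
  block 24 (D, w=40) → cum 115  ≥ 92.5 → median here
  block 47 (A, w=30) → cum 145
  block 49 (B, w=35) → cum 180
  block 52 (E, w=5) → cum 185
Optimal location: block 24.

x = 24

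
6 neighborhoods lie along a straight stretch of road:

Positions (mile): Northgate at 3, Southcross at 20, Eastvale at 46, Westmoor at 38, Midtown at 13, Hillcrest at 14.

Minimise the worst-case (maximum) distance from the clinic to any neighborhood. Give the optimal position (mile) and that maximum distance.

location 24.5, max distance 21.5

The 1-center on a line is the midpoint of the two extreme points: leftmost at 3, rightmost at 46.
Optimal location = (3 + 46)/2 = 24.5; maximum distance = (46 − 3)/2 = 21.5.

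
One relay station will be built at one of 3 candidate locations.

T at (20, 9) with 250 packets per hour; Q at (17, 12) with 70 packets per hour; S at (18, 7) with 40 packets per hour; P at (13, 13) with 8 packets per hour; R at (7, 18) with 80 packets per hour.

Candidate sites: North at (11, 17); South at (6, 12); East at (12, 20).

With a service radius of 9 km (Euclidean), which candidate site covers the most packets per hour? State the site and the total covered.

North, covering 158

Coverage radius r = 9 km; a point is covered iff (Δx)²+(Δy)² ≤ 9² = 81.
  North (11, 17): covers {Q, P, R} → 158
  South (6, 12): covers {P, R} → 88
  East (12, 20): covers {P, R} → 88
Maximum coverage at North: 158 packets per hour.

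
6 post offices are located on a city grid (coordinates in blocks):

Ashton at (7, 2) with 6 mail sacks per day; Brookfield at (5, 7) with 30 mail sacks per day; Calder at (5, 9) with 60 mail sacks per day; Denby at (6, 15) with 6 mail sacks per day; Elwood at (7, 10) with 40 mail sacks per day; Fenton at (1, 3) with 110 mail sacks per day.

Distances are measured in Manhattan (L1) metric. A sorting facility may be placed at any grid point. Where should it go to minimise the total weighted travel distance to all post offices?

(5, 7)

Manhattan distance separates: Σwᵢ(|x−xᵢ|+|y−yᵢ|) = Σwᵢ|x−xᵢ| + Σwᵢ|y−yᵢ|, so x and y are optimised independently as 1-D weighted medians.
Total weight W = 252; half = 126.
x-coordinate, sorted with cumulative weight:
  x=1 (Fenton, w=110) cum 110
  x=5 (Brookfield, w=30) cum 140  ← median
  x=5 (Calder, w=60) cum 200
  x=6 (Denby, w=6) cum 206
  x=7 (Ashton, w=6) cum 212
  x=7 (Elwood, w=40) cum 252
⇒ x* = 5
y-coordinate, sorted with cumulative weight:
  y=2 (Ashton, w=6) cum 6
  y=3 (Fenton, w=110) cum 116
  y=7 (Brookfield, w=30) cum 146  ← median
  y=9 (Calder, w=60) cum 206
  y=10 (Elwood, w=40) cum 246
  y=15 (Denby, w=6) cum 252
⇒ y* = 7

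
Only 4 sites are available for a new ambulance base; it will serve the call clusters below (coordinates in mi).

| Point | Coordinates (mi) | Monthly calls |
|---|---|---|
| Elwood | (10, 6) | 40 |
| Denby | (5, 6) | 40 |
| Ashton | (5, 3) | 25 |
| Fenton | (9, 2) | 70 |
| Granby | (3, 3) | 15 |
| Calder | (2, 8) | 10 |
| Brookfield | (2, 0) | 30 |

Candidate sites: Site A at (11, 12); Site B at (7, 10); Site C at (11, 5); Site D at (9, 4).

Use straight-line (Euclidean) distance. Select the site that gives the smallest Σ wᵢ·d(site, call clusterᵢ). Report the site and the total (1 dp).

Total weighted distance at each candidate:
  Site A (11, 12): total = 2296.1
  Site B (7, 10): total = 1648.3
  Site C (11, 5): total = 1237.8
  Site D (9, 4): total = 925.1
Minimum is at Site D with total 925.1 mi.

Site D, total 925.1 mi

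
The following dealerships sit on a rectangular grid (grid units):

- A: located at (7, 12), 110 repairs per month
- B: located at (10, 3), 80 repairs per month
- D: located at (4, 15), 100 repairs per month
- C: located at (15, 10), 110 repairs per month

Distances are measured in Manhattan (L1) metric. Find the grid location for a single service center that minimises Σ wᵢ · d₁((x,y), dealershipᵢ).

(7, 12)

Manhattan distance separates: Σwᵢ(|x−xᵢ|+|y−yᵢ|) = Σwᵢ|x−xᵢ| + Σwᵢ|y−yᵢ|, so x and y are optimised independently as 1-D weighted medians.
Total weight W = 400; half = 200.
x-coordinate, sorted with cumulative weight:
  x=4 (D, w=100) cum 100
  x=7 (A, w=110) cum 210  ← median
  x=10 (B, w=80) cum 290
  x=15 (C, w=110) cum 400
⇒ x* = 7
y-coordinate, sorted with cumulative weight:
  y=3 (B, w=80) cum 80
  y=10 (C, w=110) cum 190
  y=12 (A, w=110) cum 300  ← median
  y=15 (D, w=100) cum 400
⇒ y* = 12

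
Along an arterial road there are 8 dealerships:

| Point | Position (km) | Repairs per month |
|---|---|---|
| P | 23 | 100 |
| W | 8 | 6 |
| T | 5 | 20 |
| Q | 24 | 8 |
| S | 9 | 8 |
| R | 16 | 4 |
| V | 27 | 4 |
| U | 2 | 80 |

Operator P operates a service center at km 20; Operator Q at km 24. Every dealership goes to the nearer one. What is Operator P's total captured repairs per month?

The indifferent point is the midpoint (20+24)/2 = 22; dealerships left of it (closer to Operator P at 20) go to Operator P, those right go to Operator Q.
  U at 2 (w=80) → Operator P
  T at 5 (w=20) → Operator P
  W at 8 (w=6) → Operator P
  S at 9 (w=8) → Operator P
  R at 16 (w=4) → Operator P
  P at 23 (w=100) → Operator Q
  Q at 24 (w=8) → Operator Q
  V at 27 (w=4) → Operator Q
Operator P captures 118; Operator Q captures 112.

118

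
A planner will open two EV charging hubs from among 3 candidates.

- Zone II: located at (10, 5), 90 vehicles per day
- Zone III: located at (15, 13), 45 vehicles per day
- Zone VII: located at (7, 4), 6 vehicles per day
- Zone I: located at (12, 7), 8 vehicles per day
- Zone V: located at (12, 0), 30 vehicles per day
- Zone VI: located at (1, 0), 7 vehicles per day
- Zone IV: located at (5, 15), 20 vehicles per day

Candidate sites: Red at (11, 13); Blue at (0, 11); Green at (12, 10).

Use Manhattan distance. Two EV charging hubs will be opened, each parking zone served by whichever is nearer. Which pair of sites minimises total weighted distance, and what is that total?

{Red, Green}, total 1507

Evaluate every pair (each demand assigned to the nearer of the two):
  {Red, Green}: total = 1507
  {Blue, Green}: total = 1554
  {Red, Blue}: total = 1788
Best pair: {Red, Green} with total 1507.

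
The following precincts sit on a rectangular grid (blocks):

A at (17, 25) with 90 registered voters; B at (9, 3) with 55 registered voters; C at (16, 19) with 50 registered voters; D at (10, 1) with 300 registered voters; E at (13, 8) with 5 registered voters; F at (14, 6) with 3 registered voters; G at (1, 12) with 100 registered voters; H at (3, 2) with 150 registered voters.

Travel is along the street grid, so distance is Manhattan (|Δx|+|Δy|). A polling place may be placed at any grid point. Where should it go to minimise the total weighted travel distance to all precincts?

(10, 2)

Manhattan distance separates: Σwᵢ(|x−xᵢ|+|y−yᵢ|) = Σwᵢ|x−xᵢ| + Σwᵢ|y−yᵢ|, so x and y are optimised independently as 1-D weighted medians.
Total weight W = 753; half = 376.5.
x-coordinate, sorted with cumulative weight:
  x=1 (G, w=100) cum 100
  x=3 (H, w=150) cum 250
  x=9 (B, w=55) cum 305
  x=10 (D, w=300) cum 605  ← median
  x=13 (E, w=5) cum 610
  x=14 (F, w=3) cum 613
  x=16 (C, w=50) cum 663
  x=17 (A, w=90) cum 753
⇒ x* = 10
y-coordinate, sorted with cumulative weight:
  y=1 (D, w=300) cum 300
  y=2 (H, w=150) cum 450  ← median
  y=3 (B, w=55) cum 505
  y=6 (F, w=3) cum 508
  y=8 (E, w=5) cum 513
  y=12 (G, w=100) cum 613
  y=19 (C, w=50) cum 663
  y=25 (A, w=90) cum 753
⇒ y* = 2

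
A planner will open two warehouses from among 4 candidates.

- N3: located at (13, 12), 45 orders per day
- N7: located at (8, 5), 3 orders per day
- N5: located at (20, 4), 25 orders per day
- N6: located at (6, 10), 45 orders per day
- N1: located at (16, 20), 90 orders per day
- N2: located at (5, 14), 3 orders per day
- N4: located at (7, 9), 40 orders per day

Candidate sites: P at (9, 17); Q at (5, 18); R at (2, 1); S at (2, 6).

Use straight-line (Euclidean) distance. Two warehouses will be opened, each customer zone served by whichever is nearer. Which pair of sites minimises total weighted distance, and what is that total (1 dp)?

{P, S}, total 1920.3

Evaluate every pair (each demand assigned to the nearer of the two):
  {P, S}: total = 1920.3
  {P, R}: total = 2108.5
  {P, Q}: total = 2120.0
  {Q, S}: total = 2427.0
  {Q, R}: total = 2677.7
  {R, S}: total = 3330.2
Best pair: {P, S} with total 1920.3.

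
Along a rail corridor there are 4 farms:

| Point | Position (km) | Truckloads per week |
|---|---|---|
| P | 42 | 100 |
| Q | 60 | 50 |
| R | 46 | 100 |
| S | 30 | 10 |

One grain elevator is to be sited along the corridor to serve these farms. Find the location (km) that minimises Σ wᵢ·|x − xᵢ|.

x = 46

For a sum of weighted absolute distances on a line, the optimum is the weighted median (not the mean). Total weight W = 260; half-weight = 130.
Sort by position and accumulate weight:
  km 30 (S, w=10) → cum 10
  km 42 (P, w=100) → cum 110
  km 46 (R, w=100) → cum 210  ≥ 130 → median here
  km 60 (Q, w=50) → cum 260
Optimal location: km 46.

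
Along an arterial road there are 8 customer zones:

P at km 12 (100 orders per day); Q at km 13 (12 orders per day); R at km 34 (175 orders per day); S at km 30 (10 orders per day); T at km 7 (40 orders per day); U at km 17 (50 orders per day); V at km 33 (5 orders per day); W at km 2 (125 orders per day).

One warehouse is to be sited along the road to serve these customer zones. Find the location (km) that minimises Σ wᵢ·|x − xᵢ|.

For a sum of weighted absolute distances on a line, the optimum is the weighted median (not the mean). Total weight W = 517; half-weight = 258.5.
Sort by position and accumulate weight:
  km 2 (W, w=125) → cum 125
  km 7 (T, w=40) → cum 165
  km 12 (P, w=100) → cum 265  ≥ 258.5 → median here
  km 13 (Q, w=12) → cum 277
  km 17 (U, w=50) → cum 327
  km 30 (S, w=10) → cum 337
  km 33 (V, w=5) → cum 342
  km 34 (R, w=175) → cum 517
Optimal location: km 12.

x = 12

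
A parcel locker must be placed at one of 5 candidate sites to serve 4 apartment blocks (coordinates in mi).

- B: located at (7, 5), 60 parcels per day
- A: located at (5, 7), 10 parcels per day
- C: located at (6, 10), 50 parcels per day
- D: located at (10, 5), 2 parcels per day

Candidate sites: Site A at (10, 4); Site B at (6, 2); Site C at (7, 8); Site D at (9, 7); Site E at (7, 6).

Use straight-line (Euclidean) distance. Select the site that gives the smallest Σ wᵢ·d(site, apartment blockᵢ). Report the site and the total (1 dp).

Total weighted distance at each candidate:
  Site A (10, 4): total = 610.6
  Site B (6, 2): total = 650.7
  Site C (7, 8): total = 322.6
  Site D (9, 7): total = 426.3
  Site E (7, 6): total = 294.8
Minimum is at Site E with total 294.8 mi.

Site E, total 294.8 mi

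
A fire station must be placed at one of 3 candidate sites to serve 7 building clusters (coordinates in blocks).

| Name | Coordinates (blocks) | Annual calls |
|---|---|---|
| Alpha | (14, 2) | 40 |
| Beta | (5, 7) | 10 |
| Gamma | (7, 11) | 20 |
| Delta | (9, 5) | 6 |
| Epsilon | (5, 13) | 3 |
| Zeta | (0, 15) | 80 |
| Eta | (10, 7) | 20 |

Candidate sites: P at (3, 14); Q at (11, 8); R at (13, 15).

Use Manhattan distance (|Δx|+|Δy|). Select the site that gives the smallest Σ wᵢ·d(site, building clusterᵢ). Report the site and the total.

Total weighted distance at each candidate:
  P (3, 14): total = 1849
  Q (11, 8): total = 2113
  R (13, 15): total = 2294
Minimum is at P with total 1849 blocks.

P, total 1849 blocks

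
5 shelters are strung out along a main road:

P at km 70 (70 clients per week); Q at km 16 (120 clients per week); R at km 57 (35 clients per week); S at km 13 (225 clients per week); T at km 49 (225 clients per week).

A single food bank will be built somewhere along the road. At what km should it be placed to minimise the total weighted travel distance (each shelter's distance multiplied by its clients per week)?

For a sum of weighted absolute distances on a line, the optimum is the weighted median (not the mean). Total weight W = 675; half-weight = 337.5.
Sort by position and accumulate weight:
  km 13 (S, w=225) → cum 225
  km 16 (Q, w=120) → cum 345  ≥ 337.5 → median here
  km 49 (T, w=225) → cum 570
  km 57 (R, w=35) → cum 605
  km 70 (P, w=70) → cum 675
Optimal location: km 16.

x = 16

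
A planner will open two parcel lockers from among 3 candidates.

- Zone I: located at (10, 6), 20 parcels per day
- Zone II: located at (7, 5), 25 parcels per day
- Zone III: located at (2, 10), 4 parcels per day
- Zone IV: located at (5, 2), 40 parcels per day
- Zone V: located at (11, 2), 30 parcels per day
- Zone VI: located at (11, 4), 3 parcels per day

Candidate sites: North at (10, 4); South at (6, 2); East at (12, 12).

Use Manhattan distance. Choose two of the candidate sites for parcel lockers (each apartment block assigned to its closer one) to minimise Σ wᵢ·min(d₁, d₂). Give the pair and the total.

Evaluate every pair (each demand assigned to the nearer of the two):
  {North, South}: total = 321
  {South, East}: total = 519
  {North, East}: total = 561
Best pair: {North, South} with total 321.

{North, South}, total 321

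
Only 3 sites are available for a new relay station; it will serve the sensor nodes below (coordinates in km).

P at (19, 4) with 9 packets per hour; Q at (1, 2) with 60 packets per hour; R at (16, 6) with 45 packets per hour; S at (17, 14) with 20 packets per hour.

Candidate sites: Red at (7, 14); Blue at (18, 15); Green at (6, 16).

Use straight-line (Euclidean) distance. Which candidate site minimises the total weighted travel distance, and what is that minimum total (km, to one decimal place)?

Total weighted distance at each candidate:
  Red (7, 14): total = 1687.4
  Blue (18, 15): total = 1826.6
  Green (6, 16): total = 1911.2
Minimum is at Red with total 1687.4 km.

Red, total 1687.4 km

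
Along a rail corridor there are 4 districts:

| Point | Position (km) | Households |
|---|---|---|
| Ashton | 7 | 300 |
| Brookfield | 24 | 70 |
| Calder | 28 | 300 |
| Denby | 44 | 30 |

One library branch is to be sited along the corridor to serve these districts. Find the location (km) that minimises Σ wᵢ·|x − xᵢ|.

For a sum of weighted absolute distances on a line, the optimum is the weighted median (not the mean). Total weight W = 700; half-weight = 350.
Sort by position and accumulate weight:
  km 7 (Ashton, w=300) → cum 300
  km 24 (Brookfield, w=70) → cum 370  ≥ 350 → median here
  km 28 (Calder, w=300) → cum 670
  km 44 (Denby, w=30) → cum 700
Optimal location: km 24.

x = 24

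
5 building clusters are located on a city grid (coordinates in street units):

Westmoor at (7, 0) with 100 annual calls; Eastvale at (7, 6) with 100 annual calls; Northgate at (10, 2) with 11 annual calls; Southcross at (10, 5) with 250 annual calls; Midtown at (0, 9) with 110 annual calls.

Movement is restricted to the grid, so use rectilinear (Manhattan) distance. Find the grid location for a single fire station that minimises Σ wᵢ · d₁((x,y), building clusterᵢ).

Manhattan distance separates: Σwᵢ(|x−xᵢ|+|y−yᵢ|) = Σwᵢ|x−xᵢ| + Σwᵢ|y−yᵢ|, so x and y are optimised independently as 1-D weighted medians.
Total weight W = 571; half = 285.5.
x-coordinate, sorted with cumulative weight:
  x=0 (Midtown, w=110) cum 110
  x=7 (Westmoor, w=100) cum 210
  x=7 (Eastvale, w=100) cum 310  ← median
  x=10 (Northgate, w=11) cum 321
  x=10 (Southcross, w=250) cum 571
⇒ x* = 7
y-coordinate, sorted with cumulative weight:
  y=0 (Westmoor, w=100) cum 100
  y=2 (Northgate, w=11) cum 111
  y=5 (Southcross, w=250) cum 361  ← median
  y=6 (Eastvale, w=100) cum 461
  y=9 (Midtown, w=110) cum 571
⇒ y* = 5

(7, 5)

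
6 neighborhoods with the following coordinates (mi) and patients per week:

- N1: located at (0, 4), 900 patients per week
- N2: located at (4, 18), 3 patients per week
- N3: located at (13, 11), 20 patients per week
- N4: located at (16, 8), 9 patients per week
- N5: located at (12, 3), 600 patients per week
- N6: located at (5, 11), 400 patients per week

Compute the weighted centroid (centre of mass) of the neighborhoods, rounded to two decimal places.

(4.98, 5.25)

The minimiser of Σwᵢ‖p−pᵢ‖² is the weighted centroid p* = (Σwᵢpᵢ)/(Σwᵢ).
Σwᵢ = 1932.
Σwᵢxᵢ = 900·0 + 3·4 + 20·13 + 9·16 + 600·12 + 400·5 = 9616.
Σwᵢyᵢ = 900·4 + 3·18 + 20·11 + 9·8 + 600·3 + 400·11 = 10146.
x* = 9616/1932 = 4.98, y* = 10146/1932 = 5.25.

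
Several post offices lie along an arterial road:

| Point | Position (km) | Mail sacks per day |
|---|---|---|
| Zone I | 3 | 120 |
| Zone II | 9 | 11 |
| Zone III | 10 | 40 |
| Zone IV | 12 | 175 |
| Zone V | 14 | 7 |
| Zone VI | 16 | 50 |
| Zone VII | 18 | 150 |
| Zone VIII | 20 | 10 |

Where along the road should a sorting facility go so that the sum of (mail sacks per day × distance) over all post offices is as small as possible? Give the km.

x = 12

For a sum of weighted absolute distances on a line, the optimum is the weighted median (not the mean). Total weight W = 563; half-weight = 281.5.
Sort by position and accumulate weight:
  km 3 (Zone I, w=120) → cum 120
  km 9 (Zone II, w=11) → cum 131
  km 10 (Zone III, w=40) → cum 171
  km 12 (Zone IV, w=175) → cum 346  ≥ 281.5 → median here
  km 14 (Zone V, w=7) → cum 353
  km 16 (Zone VI, w=50) → cum 403
  km 18 (Zone VII, w=150) → cum 553
  km 20 (Zone VIII, w=10) → cum 563
Optimal location: km 12.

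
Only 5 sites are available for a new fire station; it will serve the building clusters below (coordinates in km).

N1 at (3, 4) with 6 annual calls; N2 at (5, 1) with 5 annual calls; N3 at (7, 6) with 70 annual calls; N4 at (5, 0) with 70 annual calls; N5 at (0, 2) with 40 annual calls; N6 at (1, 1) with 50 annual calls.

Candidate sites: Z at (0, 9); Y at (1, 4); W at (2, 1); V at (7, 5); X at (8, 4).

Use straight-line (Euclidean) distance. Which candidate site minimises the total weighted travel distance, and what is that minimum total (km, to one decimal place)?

Total weighted distance at each candidate:
  Z (0, 9): total = 2019.1
  Y (1, 4): total = 1115.1
  W (2, 1): total = 889.8
  V (7, 5): total = 1159.2
  X (8, 4): total = 1268.4
Minimum is at W with total 889.8 km.

W, total 889.8 km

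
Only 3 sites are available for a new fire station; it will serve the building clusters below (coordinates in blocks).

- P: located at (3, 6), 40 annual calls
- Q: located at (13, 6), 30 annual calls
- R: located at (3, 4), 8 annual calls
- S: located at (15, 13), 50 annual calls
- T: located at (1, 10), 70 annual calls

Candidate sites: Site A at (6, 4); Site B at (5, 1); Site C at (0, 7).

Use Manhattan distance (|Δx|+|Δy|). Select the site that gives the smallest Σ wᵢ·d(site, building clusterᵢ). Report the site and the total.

Site C, total 1958 blocks

Total weighted distance at each candidate:
  Site A (6, 4): total = 2164
  Site B (5, 1): total = 2720
  Site C (0, 7): total = 1958
Minimum is at Site C with total 1958 blocks.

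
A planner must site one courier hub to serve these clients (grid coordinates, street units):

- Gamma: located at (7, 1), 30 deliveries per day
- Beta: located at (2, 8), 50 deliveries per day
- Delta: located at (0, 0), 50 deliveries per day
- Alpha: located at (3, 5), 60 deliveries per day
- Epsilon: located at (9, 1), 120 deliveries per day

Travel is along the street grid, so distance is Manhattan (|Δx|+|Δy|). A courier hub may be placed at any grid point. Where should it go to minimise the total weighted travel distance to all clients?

(3, 1)

Manhattan distance separates: Σwᵢ(|x−xᵢ|+|y−yᵢ|) = Σwᵢ|x−xᵢ| + Σwᵢ|y−yᵢ|, so x and y are optimised independently as 1-D weighted medians.
Total weight W = 310; half = 155.
x-coordinate, sorted with cumulative weight:
  x=0 (Delta, w=50) cum 50
  x=2 (Beta, w=50) cum 100
  x=3 (Alpha, w=60) cum 160  ← median
  x=7 (Gamma, w=30) cum 190
  x=9 (Epsilon, w=120) cum 310
⇒ x* = 3
y-coordinate, sorted with cumulative weight:
  y=0 (Delta, w=50) cum 50
  y=1 (Gamma, w=30) cum 80
  y=1 (Epsilon, w=120) cum 200  ← median
  y=5 (Alpha, w=60) cum 260
  y=8 (Beta, w=50) cum 310
⇒ y* = 1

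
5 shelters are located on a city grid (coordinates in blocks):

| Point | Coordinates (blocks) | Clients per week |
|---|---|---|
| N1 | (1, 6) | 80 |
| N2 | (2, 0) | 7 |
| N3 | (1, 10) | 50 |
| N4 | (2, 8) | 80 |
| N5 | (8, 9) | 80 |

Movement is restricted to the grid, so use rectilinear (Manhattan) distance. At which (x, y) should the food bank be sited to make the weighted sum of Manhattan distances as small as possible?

Manhattan distance separates: Σwᵢ(|x−xᵢ|+|y−yᵢ|) = Σwᵢ|x−xᵢ| + Σwᵢ|y−yᵢ|, so x and y are optimised independently as 1-D weighted medians.
Total weight W = 297; half = 148.5.
x-coordinate, sorted with cumulative weight:
  x=1 (N1, w=80) cum 80
  x=1 (N3, w=50) cum 130
  x=2 (N2, w=7) cum 137
  x=2 (N4, w=80) cum 217  ← median
  x=8 (N5, w=80) cum 297
⇒ x* = 2
y-coordinate, sorted with cumulative weight:
  y=0 (N2, w=7) cum 7
  y=6 (N1, w=80) cum 87
  y=8 (N4, w=80) cum 167  ← median
  y=9 (N5, w=80) cum 247
  y=10 (N3, w=50) cum 297
⇒ y* = 8

(2, 8)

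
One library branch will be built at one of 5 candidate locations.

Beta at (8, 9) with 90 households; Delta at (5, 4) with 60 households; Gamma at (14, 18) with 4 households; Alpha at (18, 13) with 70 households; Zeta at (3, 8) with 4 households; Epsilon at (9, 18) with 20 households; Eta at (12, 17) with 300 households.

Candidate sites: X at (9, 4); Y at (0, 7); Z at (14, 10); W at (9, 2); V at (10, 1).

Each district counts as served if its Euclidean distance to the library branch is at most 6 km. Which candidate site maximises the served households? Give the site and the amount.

X, covering 150

Coverage radius r = 6 km; a point is covered iff (Δx)²+(Δy)² ≤ 6² = 36.
  X (9, 4): covers {Beta, Delta} → 150
  Y (0, 7): covers {Delta, Zeta} → 64
  Z (14, 10): covers {Alpha} → 70
  W (9, 2): covers {Delta} → 60
  V (10, 1): covers {Delta} → 60
Maximum coverage at X: 150 households.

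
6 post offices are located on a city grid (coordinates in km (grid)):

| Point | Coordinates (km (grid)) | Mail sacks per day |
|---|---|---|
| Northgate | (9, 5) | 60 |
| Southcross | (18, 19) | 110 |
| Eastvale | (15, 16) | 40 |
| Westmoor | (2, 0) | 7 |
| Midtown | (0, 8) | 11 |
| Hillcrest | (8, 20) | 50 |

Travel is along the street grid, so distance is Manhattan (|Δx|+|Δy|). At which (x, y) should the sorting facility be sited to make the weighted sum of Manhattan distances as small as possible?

(15, 19)

Manhattan distance separates: Σwᵢ(|x−xᵢ|+|y−yᵢ|) = Σwᵢ|x−xᵢ| + Σwᵢ|y−yᵢ|, so x and y are optimised independently as 1-D weighted medians.
Total weight W = 278; half = 139.
x-coordinate, sorted with cumulative weight:
  x=0 (Midtown, w=11) cum 11
  x=2 (Westmoor, w=7) cum 18
  x=8 (Hillcrest, w=50) cum 68
  x=9 (Northgate, w=60) cum 128
  x=15 (Eastvale, w=40) cum 168  ← median
  x=18 (Southcross, w=110) cum 278
⇒ x* = 15
y-coordinate, sorted with cumulative weight:
  y=0 (Westmoor, w=7) cum 7
  y=5 (Northgate, w=60) cum 67
  y=8 (Midtown, w=11) cum 78
  y=16 (Eastvale, w=40) cum 118
  y=19 (Southcross, w=110) cum 228  ← median
  y=20 (Hillcrest, w=50) cum 278
⇒ y* = 19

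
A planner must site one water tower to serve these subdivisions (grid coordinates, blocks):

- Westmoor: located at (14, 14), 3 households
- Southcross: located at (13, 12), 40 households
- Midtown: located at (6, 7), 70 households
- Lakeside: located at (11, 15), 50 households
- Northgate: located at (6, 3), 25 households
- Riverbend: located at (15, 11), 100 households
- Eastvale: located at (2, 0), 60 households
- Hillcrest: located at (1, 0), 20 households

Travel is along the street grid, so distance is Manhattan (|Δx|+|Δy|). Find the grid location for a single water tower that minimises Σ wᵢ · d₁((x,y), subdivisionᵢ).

Manhattan distance separates: Σwᵢ(|x−xᵢ|+|y−yᵢ|) = Σwᵢ|x−xᵢ| + Σwᵢ|y−yᵢ|, so x and y are optimised independently as 1-D weighted medians.
Total weight W = 368; half = 184.
x-coordinate, sorted with cumulative weight:
  x=1 (Hillcrest, w=20) cum 20
  x=2 (Eastvale, w=60) cum 80
  x=6 (Midtown, w=70) cum 150
  x=6 (Northgate, w=25) cum 175
  x=11 (Lakeside, w=50) cum 225  ← median
  x=13 (Southcross, w=40) cum 265
  x=14 (Westmoor, w=3) cum 268
  x=15 (Riverbend, w=100) cum 368
⇒ x* = 11
y-coordinate, sorted with cumulative weight:
  y=0 (Eastvale, w=60) cum 60
  y=0 (Hillcrest, w=20) cum 80
  y=3 (Northgate, w=25) cum 105
  y=7 (Midtown, w=70) cum 175
  y=11 (Riverbend, w=100) cum 275  ← median
  y=12 (Southcross, w=40) cum 315
  y=14 (Westmoor, w=3) cum 318
  y=15 (Lakeside, w=50) cum 368
⇒ y* = 11

(11, 11)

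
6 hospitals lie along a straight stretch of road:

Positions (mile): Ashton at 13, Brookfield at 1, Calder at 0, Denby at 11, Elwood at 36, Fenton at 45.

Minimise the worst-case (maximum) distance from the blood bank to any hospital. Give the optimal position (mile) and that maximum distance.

The 1-center on a line is the midpoint of the two extreme points: leftmost at 0, rightmost at 45.
Optimal location = (0 + 45)/2 = 22.5; maximum distance = (45 − 0)/2 = 22.5.

location 22.5, max distance 22.5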